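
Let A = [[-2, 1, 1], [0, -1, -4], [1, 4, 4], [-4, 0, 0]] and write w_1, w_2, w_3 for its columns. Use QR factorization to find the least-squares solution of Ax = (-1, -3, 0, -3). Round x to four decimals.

x = (0.6799, -1.1851, 1.0463)

w_1 = (-2, 0, 1, -4); ‖w_1‖ = 4.5826, so q_1 = (-0.4364, 0.0000, 0.2182, -0.8729).
q_1·w_2 = (-0.4364)·1 + 0.0000·(-1) + 0.2182·4 + (-0.8729)·0 = 0.4364.
u_2 = w_2 − 0.4364·q_1 = (1.1905, -1.0000, 3.9048, 0.3810).
‖u_2‖ = 4.2201, so q_2 = (0.2821, -0.2370, 0.9253, 0.0903).
q_1·w_3 = (-0.4364)·1 + 0.0000·(-4) + 0.2182·4 + (-0.8729)·0 = 0.4364; q_2·w_3 = 0.2821·1 + (-0.2370)·(-4) + 0.9253·4 + 0.0903·0 = 4.9310.
u_3 = w_3 − 0.4364·q_1 − 4.9310·q_2 = (-0.2005, -2.8316, -0.6578, -0.0642).
‖u_3‖ = 2.9146, so q_3 = (-0.0688, -0.9715, -0.2257, -0.0220).
Qᵀb = (3.0551, 0.1580, 3.0494).
Back-substitute: x_3 = 3.0494/2.9146 = 1.0463.
x_2 = (0.1580 − 4.9310·1.0463)/4.2201 = -1.1851.
x_1 = (3.0551 − 0.4364·(-1.1851) − 0.4364·1.0463)/4.5826 = 0.6799.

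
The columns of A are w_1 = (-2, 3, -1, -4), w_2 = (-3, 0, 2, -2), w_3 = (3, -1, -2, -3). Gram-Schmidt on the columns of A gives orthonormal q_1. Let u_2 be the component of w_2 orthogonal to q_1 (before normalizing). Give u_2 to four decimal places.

u_2 = (-2.2000, -1.2000, 2.4000, -0.4000)

w_1 = (-2, 3, -1, -4); ‖w_1‖ = 5.4772, so q_1 = (-0.3651, 0.5477, -0.1826, -0.7303).
q_1·w_2 = (-0.3651)·(-3) + 0.5477·0 + (-0.1826)·2 + (-0.7303)·(-2) = 2.1909.
u_2 = w_2 − 2.1909·q_1 = (-2.2000, -1.2000, 2.4000, -0.4000).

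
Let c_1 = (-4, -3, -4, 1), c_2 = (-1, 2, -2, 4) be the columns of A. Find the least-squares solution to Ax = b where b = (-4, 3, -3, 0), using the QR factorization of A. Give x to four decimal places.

x = (0.3316, 0.5074)

c_1 = (-4, -3, -4, 1); ‖c_1‖ = 6.4807, so q_1 = (-0.6172, -0.4629, -0.6172, 0.1543).
q_1·c_2 = (-0.6172)·(-1) + (-0.4629)·2 + (-0.6172)·(-2) + 0.1543·4 = 1.5430.
u_2 = c_2 − 1.5430·q_1 = (-0.0476, 2.7143, -1.0476, 3.7619).
‖u_2‖ = 4.7559, so q_2 = (-0.0100, 0.5707, -0.2203, 0.7910).
Qᵀb = (2.9318, 2.4130).
Back-substitute: x_2 = 2.4130/4.7559 = 0.5074.
x_1 = (2.9318 − 1.5430·0.5074)/6.4807 = 0.3316.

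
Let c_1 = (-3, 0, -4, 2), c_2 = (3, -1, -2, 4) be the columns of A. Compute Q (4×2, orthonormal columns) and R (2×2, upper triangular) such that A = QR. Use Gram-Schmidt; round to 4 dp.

e_1 = c_1/‖c_1‖ = (-3, 0, -4, 2)/5.3852 = (-0.5571, 0.0000, -0.7428, 0.3714).
r_{12} = e_1·c_2 = 1.2999.
u_2 = c_2 − 1.2999·e_1 = (3.7241, -1.0000, -1.0345, 3.5172).
‖u_2‖ = 5.3207, so e_2 = (0.6999, -0.1879, -0.1944, 0.6610).

Q = [[-0.5571, 0.6999], [0.0000, -0.1879], [-0.7428, -0.1944], [0.3714, 0.6610]], R = [[5.3852, 1.2999], [0.0000, 5.3207]]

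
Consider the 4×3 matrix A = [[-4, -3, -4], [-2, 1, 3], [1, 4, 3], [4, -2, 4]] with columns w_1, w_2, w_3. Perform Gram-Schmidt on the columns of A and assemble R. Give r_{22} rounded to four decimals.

r_{22} = 5.3877

w_1 = (-4, -2, 1, 4); ‖w_1‖ = 6.0828, so q_1 = (-0.6576, -0.3288, 0.1644, 0.6576).
q_1·w_2 = (-0.6576)·(-3) + (-0.3288)·1 + 0.1644·4 + 0.6576·(-2) = 0.9864.
u_2 = w_2 − 0.9864·q_1 = (-2.3514, 1.3243, 3.8378, -2.6486).
r_{22} = ‖u_2‖ = 5.3877.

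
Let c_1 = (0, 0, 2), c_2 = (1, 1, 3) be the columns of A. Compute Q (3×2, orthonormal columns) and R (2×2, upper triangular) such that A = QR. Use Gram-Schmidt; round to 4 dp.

c_1 = (0, 0, 2); ‖c_1‖ = 2.0000, so q_1 = (0.0000, 0.0000, 1.0000).
q_1·c_2 = 0.0000·1 + 0.0000·1 + 1.0000·3 = 3.0000.
u_2 = c_2 − 3.0000·q_1 = (1.0000, 1.0000, 0.0000).
‖u_2‖ = 1.4142, so q_2 = (0.7071, 0.7071, 0.0000).

Q = [[0.0000, 0.7071], [0.0000, 0.7071], [1.0000, 0.0000]], R = [[2.0000, 3.0000], [0.0000, 1.4142]]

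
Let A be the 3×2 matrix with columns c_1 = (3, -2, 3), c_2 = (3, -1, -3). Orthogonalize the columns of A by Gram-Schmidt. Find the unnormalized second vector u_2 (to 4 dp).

c_1 = (3, -2, 3); ‖c_1‖ = 4.6904, so e_1 = (0.6396, -0.4264, 0.6396).
e_1·c_2 = 0.6396·3 + (-0.4264)·(-1) + 0.6396·(-3) = 0.4264.
u_2 = c_2 − 0.4264·e_1 = (2.7273, -0.8182, -3.2727).

u_2 = (2.7273, -0.8182, -3.2727)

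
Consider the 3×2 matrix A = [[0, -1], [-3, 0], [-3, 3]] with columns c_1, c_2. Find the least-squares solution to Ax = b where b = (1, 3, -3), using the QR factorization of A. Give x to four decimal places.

c_1 = (0, -3, -3); ‖c_1‖ = 4.2426, so e_1 = (0.0000, -0.7071, -0.7071).
e_1·c_2 = 0.0000·(-1) + (-0.7071)·0 + (-0.7071)·3 = -2.1213.
u_2 = c_2 + 2.1213·e_1 = (-1.0000, -1.5000, 1.5000).
‖u_2‖ = 2.3452, so e_2 = (-0.4264, -0.6396, 0.6396).
Qᵀb = (0.0000, -4.2640).
Back-substitute: x_2 = -4.2640/2.3452 = -1.8182.
x_1 = (0.0000 + 2.1213·(-1.8182))/4.2426 = -0.9091.

x = (-0.9091, -1.8182)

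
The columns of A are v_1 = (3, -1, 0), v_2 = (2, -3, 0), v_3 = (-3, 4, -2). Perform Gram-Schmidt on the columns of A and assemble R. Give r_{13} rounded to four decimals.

v_1 = (3, -1, 0); ‖v_1‖ = 3.1623, so e_1 = (0.9487, -0.3162, 0.0000).
r_{13} = e_1·v_3 = -4.1110.

r_{13} = -4.1110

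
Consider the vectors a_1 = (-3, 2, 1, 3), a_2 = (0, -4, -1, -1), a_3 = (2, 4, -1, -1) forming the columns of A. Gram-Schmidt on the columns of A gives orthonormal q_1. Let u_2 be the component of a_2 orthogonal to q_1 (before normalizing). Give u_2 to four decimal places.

u_2 = (-1.5652, -2.9565, -0.4783, 0.5652)

q_1 = a_1/‖a_1‖ = (-3, 2, 1, 3)/4.7958 = (-0.6255, 0.4170, 0.2085, 0.6255).
r_{12} = q_1·a_2 = -2.5022.
u_2 = a_2 + 2.5022·q_1 = (-1.5652, -2.9565, -0.4783, 0.5652).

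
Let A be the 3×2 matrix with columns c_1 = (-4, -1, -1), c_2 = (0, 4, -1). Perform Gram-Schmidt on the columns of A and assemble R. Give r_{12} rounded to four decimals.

c_1 = (-4, -1, -1); ‖c_1‖ = 4.2426, so e_1 = (-0.9428, -0.2357, -0.2357).
r_{12} = e_1·c_2 = -0.7071.

r_{12} = -0.7071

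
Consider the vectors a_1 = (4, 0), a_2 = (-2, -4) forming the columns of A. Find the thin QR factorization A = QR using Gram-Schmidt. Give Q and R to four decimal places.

e_1 = a_1/‖a_1‖ = (4, 0)/4.0000 = (1.0000, 0.0000).
r_{12} = e_1·a_2 = -2.0000.
u_2 = a_2 + 2.0000·e_1 = (0.0000, -4.0000).
‖u_2‖ = 4.0000, so e_2 = (0.0000, -1.0000).

Q = [[1.0000, 0.0000], [0.0000, -1.0000]], R = [[4.0000, -2.0000], [0.0000, 4.0000]]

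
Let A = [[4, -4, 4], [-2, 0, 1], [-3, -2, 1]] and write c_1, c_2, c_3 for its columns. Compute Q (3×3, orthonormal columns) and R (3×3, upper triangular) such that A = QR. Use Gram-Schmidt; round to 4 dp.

Q = [[0.7428, -0.6442, 0.1826], [-0.3714, -0.1695, 0.9129], [-0.5571, -0.7459, -0.3651]], R = [[5.3852, -1.8570, 2.0426], [0.0000, 4.0684, -3.4920], [0.0000, 0.0000, 1.2780]]

e_1 = c_1/‖c_1‖ = (4, -2, -3)/5.3852 = (0.7428, -0.3714, -0.5571).
r_{12} = e_1·c_2 = -1.8570.
u_2 = c_2 + 1.8570·e_1 = (-2.6207, -0.6897, -3.0345).
‖u_2‖ = 4.0684, so e_2 = (-0.6442, -0.1695, -0.7459).
r_{13} = e_1·c_3 = 2.0426; r_{23} = e_2·c_3 = -3.4920.
u_3 = c_3 − 2.0426·e_1 + 3.4920·e_2 = (0.2333, 1.1667, -0.4667).
‖u_3‖ = 1.2780, so e_3 = (0.1826, 0.9129, -0.3651).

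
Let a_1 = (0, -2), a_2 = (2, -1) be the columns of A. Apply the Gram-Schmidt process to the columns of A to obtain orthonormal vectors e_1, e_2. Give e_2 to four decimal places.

a_1 = (0, -2); ‖a_1‖ = 2.0000, so e_1 = (0.0000, -1.0000).
e_1·a_2 = 0.0000·2 + (-1.0000)·(-1) = 1.0000.
u_2 = a_2 − 1.0000·e_1 = (2.0000, 0.0000).
‖u_2‖ = 2.0000, so e_2 = (1.0000, 0.0000).

e_2 = (1.0000, 0.0000)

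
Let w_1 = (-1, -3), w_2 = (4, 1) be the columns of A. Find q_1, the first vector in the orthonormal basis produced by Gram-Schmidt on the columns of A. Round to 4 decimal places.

w_1 = (-1, -3); ‖w_1‖ = 3.1623, so q_1 = (-0.3162, -0.9487).

q_1 = (-0.3162, -0.9487)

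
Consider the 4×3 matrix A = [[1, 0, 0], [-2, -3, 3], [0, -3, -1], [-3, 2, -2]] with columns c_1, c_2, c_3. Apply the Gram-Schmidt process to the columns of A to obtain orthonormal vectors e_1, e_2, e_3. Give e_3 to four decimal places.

e_3 = (0.0000, 0.5322, -0.7687, -0.3548)

c_1 = (1, -2, 0, -3); ‖c_1‖ = 3.7417, so e_1 = (0.2673, -0.5345, 0.0000, -0.8018).
e_1·c_2 = 0.2673·0 + (-0.5345)·(-3) + 0.0000·(-3) + (-0.8018)·2 = 0.0000.
u_2 = c_2 + 0.0000·e_1 = (0.0000, -3.0000, -3.0000, 2.0000).
‖u_2‖ = 4.6904, so e_2 = (0.0000, -0.6396, -0.6396, 0.4264).
e_1·c_3 = 0.2673·0 + (-0.5345)·3 + 0.0000·(-1) + (-0.8018)·(-2) = 0.0000; e_2·c_3 = 0.0000·0 + (-0.6396)·3 + (-0.6396)·(-1) + 0.4264·(-2) = -2.1320.
u_3 = c_3 + 0.0000·e_1 + 2.1320·e_2 = (0.0000, 1.6364, -2.3636, -1.0909).
‖u_3‖ = 3.0748, so e_3 = (0.0000, 0.5322, -0.7687, -0.3548).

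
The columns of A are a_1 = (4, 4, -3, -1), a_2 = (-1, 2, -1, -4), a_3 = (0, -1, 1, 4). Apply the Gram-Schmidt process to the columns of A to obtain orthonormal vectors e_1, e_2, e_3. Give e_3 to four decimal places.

a_1 = (4, 4, -3, -1); ‖a_1‖ = 6.4807, so e_1 = (0.6172, 0.6172, -0.4629, -0.1543).
e_1·a_2 = 0.6172·(-1) + 0.6172·2 + (-0.4629)·(-1) + (-0.1543)·(-4) = 1.6973.
u_2 = a_2 − 1.6973·e_1 = (-2.0476, 0.9524, -0.2143, -3.7381).
‖u_2‖ = 4.3725, so e_2 = (-0.4683, 0.2178, -0.0490, -0.8549).
e_1·a_3 = 0.6172·0 + 0.6172·(-1) + (-0.4629)·1 + (-0.1543)·4 = -1.6973; e_2·a_3 = (-0.4683)·0 + 0.2178·(-1) + (-0.0490)·1 + (-0.8549)·4 = -3.6864.
u_3 = a_3 + 1.6973·e_1 + 3.6864·e_2 = (-0.6787, 0.8506, 0.0336, 0.5866).
‖u_3‖ = 1.2366, so e_3 = (-0.5488, 0.6878, 0.0272, 0.4743).

e_3 = (-0.5488, 0.6878, 0.0272, 0.4743)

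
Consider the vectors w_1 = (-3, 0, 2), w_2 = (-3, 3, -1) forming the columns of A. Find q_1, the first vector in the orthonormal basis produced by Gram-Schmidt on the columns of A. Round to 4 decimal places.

w_1 = (-3, 0, 2); ‖w_1‖ = 3.6056, so q_1 = (-0.8321, 0.0000, 0.5547).

q_1 = (-0.8321, 0.0000, 0.5547)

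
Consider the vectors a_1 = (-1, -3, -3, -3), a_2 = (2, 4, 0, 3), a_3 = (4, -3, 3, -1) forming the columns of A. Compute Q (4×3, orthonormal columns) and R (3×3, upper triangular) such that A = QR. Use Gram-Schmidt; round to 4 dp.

a_1 = (-1, -3, -3, -3); ‖a_1‖ = 5.2915, so e_1 = (-0.1890, -0.5669, -0.5669, -0.5669).
e_1·a_2 = (-0.1890)·2 + (-0.5669)·4 + (-0.5669)·0 + (-0.5669)·3 = -4.3466.
u_2 = a_2 + 4.3466·e_1 = (1.1786, 1.5357, -2.4643, 0.5357).
‖u_2‖ = 3.1792, so e_2 = (0.3707, 0.4831, -0.7751, 0.1685).
e_1·a_3 = (-0.1890)·4 + (-0.5669)·(-3) + (-0.5669)·3 + (-0.5669)·(-1) = -0.1890; e_2·a_3 = 0.3707·4 + 0.4831·(-3) + (-0.7751)·3 + 0.1685·(-1) = -2.4602.
u_3 = a_3 + 0.1890·e_1 + 2.4602·e_2 = (4.8763, -1.9187, 0.9859, -0.6926).
‖u_3‖ = 5.3770, so e_3 = (0.9069, -0.3568, 0.1834, -0.1288).

Q = [[-0.1890, 0.3707, 0.9069], [-0.5669, 0.4831, -0.3568], [-0.5669, -0.7751, 0.1834], [-0.5669, 0.1685, -0.1288]], R = [[5.2915, -4.3466, -0.1890], [0.0000, 3.1792, -2.4602], [0.0000, 0.0000, 5.3770]]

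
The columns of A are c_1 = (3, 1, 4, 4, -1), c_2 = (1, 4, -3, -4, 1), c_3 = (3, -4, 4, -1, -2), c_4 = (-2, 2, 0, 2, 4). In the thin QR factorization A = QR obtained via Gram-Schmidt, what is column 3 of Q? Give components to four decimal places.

q_3 = (0.4831, -0.4512, 0.3239, -0.6332, -0.2391)

c_1 = (3, 1, 4, 4, -1); ‖c_1‖ = 6.5574, so q_1 = (0.4575, 0.1525, 0.6100, 0.6100, -0.1525).
q_1·c_2 = 0.4575·1 + 0.1525·4 + 0.6100·(-3) + 0.6100·(-4) + (-0.1525)·1 = -3.3550.
u_2 = c_2 + 3.3550·q_1 = (2.5349, 4.5116, -0.9535, -1.9535, 0.4884).
‖u_2‖ = 5.6342, so q_2 = (0.4499, 0.8008, -0.1692, -0.3467, 0.0867).
q_1·c_3 = 0.4575·3 + 0.1525·(-4) + 0.6100·4 + 0.6100·(-1) + (-0.1525)·(-2) = 2.8975; q_2·c_3 = 0.4499·3 + 0.8008·(-4) + (-0.1692)·4 + (-0.3467)·(-1) + 0.0867·(-2) = -2.3569.
u_3 = c_3 − 2.8975·q_1 + 2.3569·q_2 = (2.7348, -2.5546, 1.8337, -3.5846, -1.3538).
‖u_3‖ = 5.6613, so q_3 = (0.4831, -0.4512, 0.3239, -0.6332, -0.2391).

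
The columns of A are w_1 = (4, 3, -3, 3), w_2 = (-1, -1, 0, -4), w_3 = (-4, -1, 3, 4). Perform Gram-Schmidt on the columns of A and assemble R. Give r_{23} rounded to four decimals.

r_{23} = -5.8306

w_1 = (4, 3, -3, 3); ‖w_1‖ = 6.5574, so q_1 = (0.6100, 0.4575, -0.4575, 0.4575).
q_1·w_2 = 0.6100·(-1) + 0.4575·(-1) + (-0.4575)·0 + 0.4575·(-4) = -2.8975.
u_2 = w_2 + 2.8975·q_1 = (0.7674, 0.3256, -1.3256, -2.6744).
‖u_2‖ = 3.0991, so q_2 = (0.2476, 0.1051, -0.4277, -0.8630).
r_{23} = q_2·w_3 = -5.8306.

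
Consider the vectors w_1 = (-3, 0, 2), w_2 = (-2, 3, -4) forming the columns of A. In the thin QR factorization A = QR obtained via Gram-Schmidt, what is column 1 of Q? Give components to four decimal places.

q_1 = (-0.8321, 0.0000, 0.5547)

w_1 = (-3, 0, 2); ‖w_1‖ = 3.6056, so q_1 = (-0.8321, 0.0000, 0.5547).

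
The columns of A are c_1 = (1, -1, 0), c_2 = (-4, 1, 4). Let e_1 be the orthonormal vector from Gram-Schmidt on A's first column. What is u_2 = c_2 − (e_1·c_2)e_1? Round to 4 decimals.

c_1 = (1, -1, 0); ‖c_1‖ = 1.4142, so e_1 = (0.7071, -0.7071, 0.0000).
e_1·c_2 = 0.7071·(-4) + (-0.7071)·1 + 0.0000·4 = -3.5355.
u_2 = c_2 + 3.5355·e_1 = (-1.5000, -1.5000, 4.0000).

u_2 = (-1.5000, -1.5000, 4.0000)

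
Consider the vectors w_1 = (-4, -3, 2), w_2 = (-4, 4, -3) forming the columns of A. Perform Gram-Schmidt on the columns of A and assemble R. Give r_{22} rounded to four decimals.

w_1 = (-4, -3, 2); ‖w_1‖ = 5.3852, so e_1 = (-0.7428, -0.5571, 0.3714).
e_1·w_2 = (-0.7428)·(-4) + (-0.5571)·4 + 0.3714·(-3) = -0.3714.
u_2 = w_2 + 0.3714·e_1 = (-4.2759, 3.7931, -2.8621).
r_{22} = ‖u_2‖ = 6.3923.

r_{22} = 6.3923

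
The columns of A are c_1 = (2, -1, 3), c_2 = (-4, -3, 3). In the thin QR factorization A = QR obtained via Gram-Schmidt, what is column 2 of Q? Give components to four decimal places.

q_1 = c_1/‖c_1‖ = (2, -1, 3)/3.7417 = (0.5345, -0.2673, 0.8018).
r_{12} = q_1·c_2 = 1.0690.
u_2 = c_2 − 1.0690·q_1 = (-4.5714, -2.7143, 2.1429).
‖u_2‖ = 5.7321, so q_2 = (-0.7975, -0.4735, 0.3738).

q_2 = (-0.7975, -0.4735, 0.3738)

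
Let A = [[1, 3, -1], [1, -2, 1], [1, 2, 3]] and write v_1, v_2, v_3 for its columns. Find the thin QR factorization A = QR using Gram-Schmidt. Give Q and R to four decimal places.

e_1 = v_1/‖v_1‖ = (1, 1, 1)/1.7321 = (0.5774, 0.5774, 0.5774).
r_{12} = e_1·v_2 = 1.7321.
u_2 = v_2 − 1.7321·e_1 = (2.0000, -3.0000, 1.0000).
‖u_2‖ = 3.7417, so e_2 = (0.5345, -0.8018, 0.2673).
r_{13} = e_1·v_3 = 1.7321; r_{23} = e_2·v_3 = -0.5345.
u_3 = v_3 − 1.7321·e_1 + 0.5345·e_2 = (-1.7143, -0.4286, 2.1429).
‖u_3‖ = 2.7775, so e_3 = (-0.6172, -0.1543, 0.7715).

Q = [[0.5774, 0.5345, -0.6172], [0.5774, -0.8018, -0.1543], [0.5774, 0.2673, 0.7715]], R = [[1.7321, 1.7321, 1.7321], [0.0000, 3.7417, -0.5345], [0.0000, 0.0000, 2.7775]]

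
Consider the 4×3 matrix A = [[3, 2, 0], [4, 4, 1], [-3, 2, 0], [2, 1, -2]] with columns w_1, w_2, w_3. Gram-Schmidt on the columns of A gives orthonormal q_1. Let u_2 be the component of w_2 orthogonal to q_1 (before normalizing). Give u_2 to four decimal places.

w_1 = (3, 4, -3, 2); ‖w_1‖ = 6.1644, so q_1 = (0.4867, 0.6489, -0.4867, 0.3244).
q_1·w_2 = 0.4867·2 + 0.6489·4 + (-0.4867)·2 + 0.3244·1 = 2.9200.
u_2 = w_2 − 2.9200·q_1 = (0.5789, 2.1053, 3.4211, 0.0526).

u_2 = (0.5789, 2.1053, 3.4211, 0.0526)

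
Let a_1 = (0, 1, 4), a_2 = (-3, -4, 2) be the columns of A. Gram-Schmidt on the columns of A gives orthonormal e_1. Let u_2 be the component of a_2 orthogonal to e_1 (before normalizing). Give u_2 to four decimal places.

e_1 = a_1/‖a_1‖ = (0, 1, 4)/4.1231 = (0.0000, 0.2425, 0.9701).
r_{12} = e_1·a_2 = 0.9701.
u_2 = a_2 − 0.9701·e_1 = (-3.0000, -4.2353, 1.0588).

u_2 = (-3.0000, -4.2353, 1.0588)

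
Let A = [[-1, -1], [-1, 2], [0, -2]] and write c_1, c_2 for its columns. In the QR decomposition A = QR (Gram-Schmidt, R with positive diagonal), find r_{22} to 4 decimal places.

r_{22} = 2.9155

q_1 = c_1/‖c_1‖ = (-1, -1, 0)/1.4142 = (-0.7071, -0.7071, 0.0000).
r_{12} = q_1·c_2 = -0.7071.
u_2 = c_2 + 0.7071·q_1 = (-1.5000, 1.5000, -2.0000).
r_{22} = ‖u_2‖ = 2.9155.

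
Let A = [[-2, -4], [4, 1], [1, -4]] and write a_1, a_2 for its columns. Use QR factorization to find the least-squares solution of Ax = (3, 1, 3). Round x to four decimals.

x = (0.3450, -0.7806)

a_1 = (-2, 4, 1); ‖a_1‖ = 4.5826, so e_1 = (-0.4364, 0.8729, 0.2182).
e_1·a_2 = (-0.4364)·(-4) + 0.8729·1 + 0.2182·(-4) = 1.7457.
u_2 = a_2 − 1.7457·e_1 = (-3.2381, -0.5238, -4.3810).
‖u_2‖ = 5.4729, so e_2 = (-0.5917, -0.0957, -0.8005).
Qᵀb = (0.2182, -4.2722).
Back-substitute: x_2 = -4.2722/5.4729 = -0.7806.
x_1 = (0.2182 − 1.7457·(-0.7806))/4.5826 = 0.3450.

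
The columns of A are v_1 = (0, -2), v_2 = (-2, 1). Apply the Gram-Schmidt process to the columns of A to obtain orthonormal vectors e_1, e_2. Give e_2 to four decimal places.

v_1 = (0, -2); ‖v_1‖ = 2.0000, so e_1 = (0.0000, -1.0000).
e_1·v_2 = 0.0000·(-2) + (-1.0000)·1 = -1.0000.
u_2 = v_2 + 1.0000·e_1 = (-2.0000, 0.0000).
‖u_2‖ = 2.0000, so e_2 = (-1.0000, 0.0000).

e_2 = (-1.0000, 0.0000)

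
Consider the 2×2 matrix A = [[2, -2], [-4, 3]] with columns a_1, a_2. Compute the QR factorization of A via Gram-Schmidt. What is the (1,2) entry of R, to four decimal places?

a_1 = (2, -4); ‖a_1‖ = 4.4721, so q_1 = (0.4472, -0.8944).
r_{12} = q_1·a_2 = -3.5777.

r_{12} = -3.5777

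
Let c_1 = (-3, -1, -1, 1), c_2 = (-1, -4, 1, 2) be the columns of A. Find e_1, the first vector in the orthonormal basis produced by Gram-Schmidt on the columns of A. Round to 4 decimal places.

e_1 = c_1/‖c_1‖ = (-3, -1, -1, 1)/3.4641 = (-0.8660, -0.2887, -0.2887, 0.2887).

e_1 = (-0.8660, -0.2887, -0.2887, 0.2887)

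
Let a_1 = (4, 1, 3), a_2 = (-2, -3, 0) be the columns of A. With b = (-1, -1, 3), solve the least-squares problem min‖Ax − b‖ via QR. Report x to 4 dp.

e_1 = a_1/‖a_1‖ = (4, 1, 3)/5.0990 = (0.7845, 0.1961, 0.5883).
r_{12} = e_1·a_2 = -2.1573.
u_2 = a_2 + 2.1573·e_1 = (-0.3077, -2.5769, 1.2692).
‖u_2‖ = 2.8890, so e_2 = (-0.1065, -0.8920, 0.4393).
Qᵀb = (0.7845, 2.3165).
Back-substitute: x_2 = 2.3165/2.8890 = 0.8018.
x_1 = (0.7845 + 2.1573·0.8018)/5.0990 = 0.4931.

x = (0.4931, 0.8018)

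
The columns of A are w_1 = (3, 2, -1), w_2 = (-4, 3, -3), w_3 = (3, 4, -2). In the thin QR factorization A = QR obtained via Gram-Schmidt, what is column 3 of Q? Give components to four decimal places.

e_3 = (-0.1388, 0.6016, 0.7867)

w_1 = (3, 2, -1); ‖w_1‖ = 3.7417, so e_1 = (0.8018, 0.5345, -0.2673).
e_1·w_2 = 0.8018·(-4) + 0.5345·3 + (-0.2673)·(-3) = -0.8018.
u_2 = w_2 + 0.8018·e_1 = (-3.3571, 3.4286, -3.2143).
‖u_2‖ = 5.7756, so e_2 = (-0.5813, 0.5936, -0.5565).
e_1·w_3 = 0.8018·3 + 0.5345·4 + (-0.2673)·(-2) = 5.0780; e_2·w_3 = (-0.5813)·3 + 0.5936·4 + (-0.5565)·(-2) = 1.7438.
u_3 = w_3 − 5.0780·e_1 − 1.7438·e_2 = (-0.0578, 0.2505, 0.3276).
‖u_3‖ = 0.4165, so e_3 = (-0.1388, 0.6016, 0.7867).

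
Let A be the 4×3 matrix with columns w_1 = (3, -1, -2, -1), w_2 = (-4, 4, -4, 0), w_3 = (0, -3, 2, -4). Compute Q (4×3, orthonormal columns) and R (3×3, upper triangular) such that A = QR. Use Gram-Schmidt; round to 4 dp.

Q = [[0.7746, -0.3629, -0.3542], [-0.2582, 0.5242, -0.2951], [-0.5164, -0.7662, 0.0590], [-0.2582, -0.0806, -0.8854]], R = [[3.8730, -2.0656, 0.7746], [0.0000, 6.6131, -2.7823], [0.0000, 0.0000, 4.5452]]

w_1 = (3, -1, -2, -1); ‖w_1‖ = 3.8730, so q_1 = (0.7746, -0.2582, -0.5164, -0.2582).
q_1·w_2 = 0.7746·(-4) + (-0.2582)·4 + (-0.5164)·(-4) + (-0.2582)·0 = -2.0656.
u_2 = w_2 + 2.0656·q_1 = (-2.4000, 3.4667, -5.0667, -0.5333).
‖u_2‖ = 6.6131, so q_2 = (-0.3629, 0.5242, -0.7662, -0.0806).
q_1·w_3 = 0.7746·0 + (-0.2582)·(-3) + (-0.5164)·2 + (-0.2582)·(-4) = 0.7746; q_2·w_3 = (-0.3629)·0 + 0.5242·(-3) + (-0.7662)·2 + (-0.0806)·(-4) = -2.7823.
u_3 = w_3 − 0.7746·q_1 + 2.7823·q_2 = (-1.6098, -1.3415, 0.2683, -4.0244).
‖u_3‖ = 4.5452, so q_3 = (-0.3542, -0.2951, 0.0590, -0.8854).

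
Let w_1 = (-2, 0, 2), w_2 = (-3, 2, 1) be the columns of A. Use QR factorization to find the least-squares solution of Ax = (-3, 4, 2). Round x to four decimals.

x = (-0.2500, 1.5000)

e_1 = w_1/‖w_1‖ = (-2, 0, 2)/2.8284 = (-0.7071, 0.0000, 0.7071).
r_{12} = e_1·w_2 = 2.8284.
u_2 = w_2 − 2.8284·e_1 = (-1.0000, 2.0000, -1.0000).
‖u_2‖ = 2.4495, so e_2 = (-0.4082, 0.8165, -0.4082).
Qᵀb = (3.5355, 3.6742).
Back-substitute: x_2 = 3.6742/2.4495 = 1.5000.
x_1 = (3.5355 − 2.8284·1.5000)/2.8284 = -0.2500.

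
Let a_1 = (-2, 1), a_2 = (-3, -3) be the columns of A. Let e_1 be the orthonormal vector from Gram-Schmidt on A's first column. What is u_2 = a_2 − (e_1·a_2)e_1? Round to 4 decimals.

u_2 = (-1.8000, -3.6000)

e_1 = a_1/‖a_1‖ = (-2, 1)/2.2361 = (-0.8944, 0.4472).
r_{12} = e_1·a_2 = 1.3416.
u_2 = a_2 − 1.3416·e_1 = (-1.8000, -3.6000).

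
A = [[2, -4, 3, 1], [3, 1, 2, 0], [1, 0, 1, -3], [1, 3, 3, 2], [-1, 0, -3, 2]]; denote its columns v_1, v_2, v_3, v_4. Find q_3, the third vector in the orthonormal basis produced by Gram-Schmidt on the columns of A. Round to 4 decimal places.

q_3 = (0.2697, -0.5346, -0.0635, 0.5378, -0.5901)

q_1 = v_1/‖v_1‖ = (2, 3, 1, 1, -1)/4.0000 = (0.5000, 0.7500, 0.2500, 0.2500, -0.2500).
r_{12} = q_1·v_2 = -0.5000.
u_2 = v_2 + 0.5000·q_1 = (-3.7500, 1.3750, 0.1250, 3.1250, -0.1250).
‖u_2‖ = 5.0744, so q_2 = (-0.7390, 0.2710, 0.0246, 0.6158, -0.0246).
r_{13} = q_1·v_3 = 4.7500; r_{23} = q_2·v_3 = 0.2710.
u_3 = v_3 − 4.7500·q_1 − 0.2710·q_2 = (0.8252, -1.6359, -0.1942, 1.6456, -1.8058).
‖u_3‖ = 3.0601, so q_3 = (0.2697, -0.5346, -0.0635, 0.5378, -0.5901).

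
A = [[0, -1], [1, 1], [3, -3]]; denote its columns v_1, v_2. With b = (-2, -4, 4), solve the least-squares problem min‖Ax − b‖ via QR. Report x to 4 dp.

x = (-0.5217, -1.6522)

v_1 = (0, 1, 3); ‖v_1‖ = 3.1623, so q_1 = (0.0000, 0.3162, 0.9487).
q_1·v_2 = 0.0000·(-1) + 0.3162·1 + 0.9487·(-3) = -2.5298.
u_2 = v_2 + 2.5298·q_1 = (-1.0000, 1.8000, -0.6000).
‖u_2‖ = 2.1448, so q_2 = (-0.4663, 0.8393, -0.2798).
Qᵀb = (2.5298, -3.5435).
Back-substitute: x_2 = -3.5435/2.1448 = -1.6522.
x_1 = (2.5298 + 2.5298·(-1.6522))/3.1623 = -0.5217.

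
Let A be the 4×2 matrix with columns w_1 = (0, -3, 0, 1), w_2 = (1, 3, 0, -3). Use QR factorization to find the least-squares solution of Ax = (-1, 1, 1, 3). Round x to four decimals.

w_1 = (0, -3, 0, 1); ‖w_1‖ = 3.1623, so e_1 = (0.0000, -0.9487, 0.0000, 0.3162).
e_1·w_2 = 0.0000·1 + (-0.9487)·3 + 0.0000·0 + 0.3162·(-3) = -3.7947.
u_2 = w_2 + 3.7947·e_1 = (1.0000, -0.6000, 0.0000, -1.8000).
‖u_2‖ = 2.1448, so e_2 = (0.4663, -0.2798, 0.0000, -0.8393).
Qᵀb = (0.0000, -3.2638).
Back-substitute: x_2 = -3.2638/2.1448 = -1.5217.
x_1 = (0.0000 + 3.7947·(-1.5217))/3.1623 = -1.8261.

x = (-1.8261, -1.5217)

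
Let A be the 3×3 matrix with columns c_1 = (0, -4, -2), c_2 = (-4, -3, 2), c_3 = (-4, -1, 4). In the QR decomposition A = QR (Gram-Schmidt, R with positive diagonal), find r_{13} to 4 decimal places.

c_1 = (0, -4, -2); ‖c_1‖ = 4.4721, so q_1 = (0.0000, -0.8944, -0.4472).
r_{13} = q_1·c_3 = -0.8944.

r_{13} = -0.8944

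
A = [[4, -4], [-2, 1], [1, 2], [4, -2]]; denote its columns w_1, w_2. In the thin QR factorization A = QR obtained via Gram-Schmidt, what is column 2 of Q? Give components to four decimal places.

w_1 = (4, -2, 1, 4); ‖w_1‖ = 6.0828, so e_1 = (0.6576, -0.3288, 0.1644, 0.6576).
e_1·w_2 = 0.6576·(-4) + (-0.3288)·1 + 0.1644·2 + 0.6576·(-2) = -3.9456.
u_2 = w_2 + 3.9456·e_1 = (-1.4054, -0.2973, 2.6486, 0.5946).
‖u_2‖ = 3.0712, so e_2 = (-0.4576, -0.0968, 0.8624, 0.1936).

e_2 = (-0.4576, -0.0968, 0.8624, 0.1936)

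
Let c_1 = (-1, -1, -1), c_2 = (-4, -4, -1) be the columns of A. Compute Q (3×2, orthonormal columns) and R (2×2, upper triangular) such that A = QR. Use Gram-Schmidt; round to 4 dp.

q_1 = c_1/‖c_1‖ = (-1, -1, -1)/1.7321 = (-0.5774, -0.5774, -0.5774).
r_{12} = q_1·c_2 = 5.1962.
u_2 = c_2 − 5.1962·q_1 = (-1.0000, -1.0000, 2.0000).
‖u_2‖ = 2.4495, so q_2 = (-0.4082, -0.4082, 0.8165).

Q = [[-0.5774, -0.4082], [-0.5774, -0.4082], [-0.5774, 0.8165]], R = [[1.7321, 5.1962], [0.0000, 2.4495]]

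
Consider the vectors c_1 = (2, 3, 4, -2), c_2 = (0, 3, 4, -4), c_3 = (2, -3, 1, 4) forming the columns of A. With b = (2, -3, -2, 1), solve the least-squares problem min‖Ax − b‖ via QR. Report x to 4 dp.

x = (0.0500, -0.4500, 0.2000)

c_1 = (2, 3, 4, -2); ‖c_1‖ = 5.7446, so q_1 = (0.3482, 0.5222, 0.6963, -0.3482).
q_1·c_2 = 0.3482·0 + 0.5222·3 + 0.6963·4 + (-0.3482)·(-4) = 5.7446.
u_2 = c_2 − 5.7446·q_1 = (-2.0000, 0.0000, 0.0000, -2.0000).
‖u_2‖ = 2.8284, so q_2 = (-0.7071, 0.0000, 0.0000, -0.7071).
q_1·c_3 = 0.3482·2 + 0.5222·(-3) + 0.6963·1 + (-0.3482)·4 = -1.5667; q_2·c_3 = (-0.7071)·2 + 0.0000·(-3) + 0.0000·1 + (-0.7071)·4 = -4.2426.
u_3 = c_3 + 1.5667·q_1 + 4.2426·q_2 = (-0.4545, -2.1818, 2.0909, 0.4545).
‖u_3‖ = 3.0896, so q_3 = (-0.1471, -0.7062, 0.6768, 0.1471).
Qᵀb = (-2.6112, -2.1213, 0.6179).
Back-substitute: x_3 = 0.6179/3.0896 = 0.2000.
x_2 = (-2.1213 + 4.2426·0.2000)/2.8284 = -0.4500.
x_1 = (-2.6112 − 5.7446·(-0.4500) + 1.5667·0.2000)/5.7446 = 0.0500.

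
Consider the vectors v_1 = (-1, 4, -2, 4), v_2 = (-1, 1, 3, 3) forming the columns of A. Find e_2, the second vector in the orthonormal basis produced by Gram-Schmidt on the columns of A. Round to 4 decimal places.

e_1 = v_1/‖v_1‖ = (-1, 4, -2, 4)/6.0828 = (-0.1644, 0.6576, -0.3288, 0.6576).
r_{12} = e_1·v_2 = 1.8084.
u_2 = v_2 − 1.8084·e_1 = (-0.7027, -0.1892, 3.5946, 1.8108).
‖u_2‖ = 4.0902, so e_2 = (-0.1718, -0.0463, 0.8788, 0.4427).

e_2 = (-0.1718, -0.0463, 0.8788, 0.4427)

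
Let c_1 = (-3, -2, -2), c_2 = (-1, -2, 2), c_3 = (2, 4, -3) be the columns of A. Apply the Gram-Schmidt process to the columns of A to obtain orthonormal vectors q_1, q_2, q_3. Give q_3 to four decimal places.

c_1 = (-3, -2, -2); ‖c_1‖ = 4.1231, so q_1 = (-0.7276, -0.4851, -0.4851).
q_1·c_2 = (-0.7276)·(-1) + (-0.4851)·(-2) + (-0.4851)·2 = 0.7276.
u_2 = c_2 − 0.7276·q_1 = (-0.4706, -1.6471, 2.3529).
‖u_2‖ = 2.9104, so q_2 = (-0.1617, -0.5659, 0.8085).
q_1·c_3 = (-0.7276)·2 + (-0.4851)·4 + (-0.4851)·(-3) = -1.9403; q_2·c_3 = (-0.1617)·2 + (-0.5659)·4 + 0.8085·(-3) = -5.0124.
u_3 = c_3 + 1.9403·q_1 + 5.0124·q_2 = (-0.2222, 0.2222, 0.1111).
‖u_3‖ = 0.3333, so q_3 = (-0.6667, 0.6667, 0.3333).

q_3 = (-0.6667, 0.6667, 0.3333)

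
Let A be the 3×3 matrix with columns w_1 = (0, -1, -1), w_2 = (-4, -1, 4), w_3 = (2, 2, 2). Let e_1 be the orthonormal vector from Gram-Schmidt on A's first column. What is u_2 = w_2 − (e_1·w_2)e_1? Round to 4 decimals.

u_2 = (-4.0000, -2.5000, 2.5000)

w_1 = (0, -1, -1); ‖w_1‖ = 1.4142, so e_1 = (0.0000, -0.7071, -0.7071).
e_1·w_2 = 0.0000·(-4) + (-0.7071)·(-1) + (-0.7071)·4 = -2.1213.
u_2 = w_2 + 2.1213·e_1 = (-4.0000, -2.5000, 2.5000).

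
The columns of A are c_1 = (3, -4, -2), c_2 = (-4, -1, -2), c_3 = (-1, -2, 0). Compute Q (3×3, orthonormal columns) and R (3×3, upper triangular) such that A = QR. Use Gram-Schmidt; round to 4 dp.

Q = [[0.5571, -0.7931, -0.2464], [-0.7428, -0.3432, -0.5749], [-0.3714, -0.5033, 0.7802]], R = [[5.3852, -0.7428, 0.9285], [0.0000, 4.5220, 1.4794], [0.0000, 0.0000, 1.3962]]

q_1 = c_1/‖c_1‖ = (3, -4, -2)/5.3852 = (0.5571, -0.7428, -0.3714).
r_{12} = q_1·c_2 = -0.7428.
u_2 = c_2 + 0.7428·q_1 = (-3.5862, -1.5517, -2.2759).
‖u_2‖ = 4.5220, so q_2 = (-0.7931, -0.3432, -0.5033).
r_{13} = q_1·c_3 = 0.9285; r_{23} = q_2·c_3 = 1.4794.
u_3 = c_3 − 0.9285·q_1 − 1.4794·q_2 = (-0.3440, -0.8027, 1.0894).
‖u_3‖ = 1.3962, so q_3 = (-0.2464, -0.5749, 0.7802).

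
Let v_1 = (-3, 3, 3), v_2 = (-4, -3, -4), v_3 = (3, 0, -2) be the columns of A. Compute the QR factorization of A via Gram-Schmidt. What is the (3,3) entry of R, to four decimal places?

r_{33} = 1.5922

v_1 = (-3, 3, 3); ‖v_1‖ = 5.1962, so e_1 = (-0.5774, 0.5774, 0.5774).
e_1·v_2 = (-0.5774)·(-4) + 0.5774·(-3) + 0.5774·(-4) = -1.7321.
u_2 = v_2 + 1.7321·e_1 = (-5.0000, -2.0000, -3.0000).
‖u_2‖ = 6.1644, so e_2 = (-0.8111, -0.3244, -0.4867).
e_1·v_3 = (-0.5774)·3 + 0.5774·0 + 0.5774·(-2) = -2.8868; e_2·v_3 = (-0.8111)·3 + (-0.3244)·0 + (-0.4867)·(-2) = -1.4600.
u_3 = v_3 + 2.8868·e_1 + 1.4600·e_2 = (0.1491, 1.1930, -1.0439).
r_{33} = ‖u_3‖ = 1.5922.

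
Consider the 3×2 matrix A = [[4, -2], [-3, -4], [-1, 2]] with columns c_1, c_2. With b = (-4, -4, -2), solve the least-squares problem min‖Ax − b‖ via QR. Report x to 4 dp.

c_1 = (4, -3, -1); ‖c_1‖ = 5.0990, so e_1 = (0.7845, -0.5883, -0.1961).
e_1·c_2 = 0.7845·(-2) + (-0.5883)·(-4) + (-0.1961)·2 = 0.3922.
u_2 = c_2 − 0.3922·e_1 = (-2.3077, -3.7692, 2.0769).
‖u_2‖ = 4.8833, so e_2 = (-0.4726, -0.7719, 0.4253).
Qᵀb = (-0.3922, 4.1271).
Back-substitute: x_2 = 4.1271/4.8833 = 0.8452.
x_1 = (-0.3922 − 0.3922·0.8452)/5.0990 = -0.1419.

x = (-0.1419, 0.8452)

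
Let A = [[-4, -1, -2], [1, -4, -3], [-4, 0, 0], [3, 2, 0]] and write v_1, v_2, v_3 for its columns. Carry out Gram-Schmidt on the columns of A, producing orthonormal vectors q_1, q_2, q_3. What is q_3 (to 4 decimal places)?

v_1 = (-4, 1, -4, 3); ‖v_1‖ = 6.4807, so q_1 = (-0.6172, 0.1543, -0.6172, 0.4629).
q_1·v_2 = (-0.6172)·(-1) + 0.1543·(-4) + (-0.6172)·0 + 0.4629·2 = 0.9258.
u_2 = v_2 − 0.9258·q_1 = (-0.4286, -4.1429, 0.5714, 1.5714).
‖u_2‖ = 4.4881, so q_2 = (-0.0955, -0.9231, 0.1273, 0.3501).
q_1·v_3 = (-0.6172)·(-2) + 0.1543·(-3) + (-0.6172)·0 + 0.4629·0 = 0.7715; q_2·v_3 = (-0.0955)·(-2) + (-0.9231)·(-3) + 0.1273·0 + 0.3501·0 = 2.9602.
u_3 = v_3 − 0.7715·q_1 − 2.9602·q_2 = (-1.2411, -0.3865, 0.0993, -1.3936).
‖u_3‖ = 1.9084, so q_3 = (-0.6504, -0.2025, 0.0520, -0.7303).

q_3 = (-0.6504, -0.2025, 0.0520, -0.7303)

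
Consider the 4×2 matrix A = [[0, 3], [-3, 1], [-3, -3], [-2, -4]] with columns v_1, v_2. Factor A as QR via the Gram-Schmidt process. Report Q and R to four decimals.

v_1 = (0, -3, -3, -2); ‖v_1‖ = 4.6904, so q_1 = (0.0000, -0.6396, -0.6396, -0.4264).
q_1·v_2 = 0.0000·3 + (-0.6396)·1 + (-0.6396)·(-3) + (-0.4264)·(-4) = 2.9848.
u_2 = v_2 − 2.9848·q_1 = (3.0000, 2.9091, -1.0909, -2.7273).
‖u_2‖ = 5.1079, so q_2 = (0.5873, 0.5695, -0.2136, -0.5339).

Q = [[0.0000, 0.5873], [-0.6396, 0.5695], [-0.6396, -0.2136], [-0.4264, -0.5339]], R = [[4.6904, 2.9848], [0.0000, 5.1079]]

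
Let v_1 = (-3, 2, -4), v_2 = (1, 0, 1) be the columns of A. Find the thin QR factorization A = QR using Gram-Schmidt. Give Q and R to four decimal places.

Q = [[-0.5571, 0.4952], [0.3714, 0.8666], [-0.7428, 0.0619]], R = [[5.3852, -1.2999], [0.0000, 0.5571]]

q_1 = v_1/‖v_1‖ = (-3, 2, -4)/5.3852 = (-0.5571, 0.3714, -0.7428).
r_{12} = q_1·v_2 = -1.2999.
u_2 = v_2 + 1.2999·q_1 = (0.2759, 0.4828, 0.0345).
‖u_2‖ = 0.5571, so q_2 = (0.4952, 0.8666, 0.0619).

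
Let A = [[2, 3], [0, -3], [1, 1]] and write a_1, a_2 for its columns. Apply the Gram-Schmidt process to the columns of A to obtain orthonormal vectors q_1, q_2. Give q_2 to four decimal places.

q_2 = (0.0659, -0.9891, -0.1319)

q_1 = a_1/‖a_1‖ = (2, 0, 1)/2.2361 = (0.8944, 0.0000, 0.4472).
r_{12} = q_1·a_2 = 3.1305.
u_2 = a_2 − 3.1305·q_1 = (0.2000, -3.0000, -0.4000).
‖u_2‖ = 3.0332, so q_2 = (0.0659, -0.9891, -0.1319).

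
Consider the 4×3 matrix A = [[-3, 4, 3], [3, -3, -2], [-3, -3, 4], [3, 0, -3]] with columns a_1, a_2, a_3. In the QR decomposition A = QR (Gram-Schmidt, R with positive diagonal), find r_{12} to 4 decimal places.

q_1 = a_1/‖a_1‖ = (-3, 3, -3, 3)/6.0000 = (-0.5000, 0.5000, -0.5000, 0.5000).
r_{12} = q_1·a_2 = -2.0000.

r_{12} = -2.0000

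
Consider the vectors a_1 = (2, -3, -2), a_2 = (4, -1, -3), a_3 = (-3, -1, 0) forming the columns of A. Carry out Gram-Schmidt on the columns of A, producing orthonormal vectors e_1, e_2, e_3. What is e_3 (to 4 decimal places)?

e_1 = a_1/‖a_1‖ = (2, -3, -2)/4.1231 = (0.4851, -0.7276, -0.4851).
r_{12} = e_1·a_2 = 4.1231.
u_2 = a_2 − 4.1231·e_1 = (2.0000, 2.0000, -1.0000).
‖u_2‖ = 3.0000, so e_2 = (0.6667, 0.6667, -0.3333).
r_{13} = e_1·a_3 = -0.7276; r_{23} = e_2·a_3 = -2.6667.
u_3 = a_3 + 0.7276·e_1 + 2.6667·e_2 = (-0.8693, 0.2484, -1.2418).
‖u_3‖ = 1.5361, so e_3 = (-0.5659, 0.1617, -0.8085).

e_3 = (-0.5659, 0.1617, -0.8085)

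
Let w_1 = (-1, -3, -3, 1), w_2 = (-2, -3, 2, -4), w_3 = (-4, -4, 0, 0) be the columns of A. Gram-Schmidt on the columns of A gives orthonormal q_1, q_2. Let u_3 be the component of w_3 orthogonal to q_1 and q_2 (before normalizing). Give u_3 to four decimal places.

w_1 = (-1, -3, -3, 1); ‖w_1‖ = 4.4721, so q_1 = (-0.2236, -0.6708, -0.6708, 0.2236).
q_1·w_2 = (-0.2236)·(-2) + (-0.6708)·(-3) + (-0.6708)·2 + 0.2236·(-4) = 0.2236.
u_2 = w_2 − 0.2236·q_1 = (-1.9500, -2.8500, 2.1500, -4.0500).
‖u_2‖ = 5.7402, so q_2 = (-0.3397, -0.4965, 0.3746, -0.7055).
q_1·w_3 = (-0.2236)·(-4) + (-0.6708)·(-4) + (-0.6708)·0 + 0.2236·0 = 3.5777; q_2·w_3 = (-0.3397)·(-4) + (-0.4965)·(-4) + 0.3746·0 + (-0.7055)·0 = 3.3448.
u_3 = w_3 − 3.5777·q_1 − 3.3448·q_2 = (-2.0637, 0.0607, 1.1472, 1.5599).

u_3 = (-2.0637, 0.0607, 1.1472, 1.5599)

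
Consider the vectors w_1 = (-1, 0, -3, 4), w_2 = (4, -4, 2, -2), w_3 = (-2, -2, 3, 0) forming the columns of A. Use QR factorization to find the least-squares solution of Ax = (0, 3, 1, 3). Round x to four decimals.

w_1 = (-1, 0, -3, 4); ‖w_1‖ = 5.0990, so e_1 = (-0.1961, 0.0000, -0.5883, 0.7845).
e_1·w_2 = (-0.1961)·4 + 0.0000·(-4) + (-0.5883)·2 + 0.7845·(-2) = -3.5301.
u_2 = w_2 + 3.5301·e_1 = (3.3077, -4.0000, -0.0769, 0.7692).
‖u_2‖ = 5.2477, so e_2 = (0.6303, -0.7622, -0.0147, 0.1466).
e_1·w_3 = (-0.1961)·(-2) + 0.0000·(-2) + (-0.5883)·3 + 0.7845·0 = -1.3728; e_2·w_3 = 0.6303·(-2) + (-0.7622)·(-2) + (-0.0147)·3 + 0.1466·0 = 0.2199.
u_3 = w_3 + 1.3728·e_1 − 0.2199·e_2 = (-2.4078, -1.8324, 2.1955, 1.0447).
‖u_3‖ = 3.8816, so e_3 = (-0.6203, -0.4721, 0.5656, 0.2691).
Qᵀb = (1.7650, -1.8616, -0.0432).
Back-substitute: x_3 = -0.0432/3.8816 = -0.0111.
x_2 = (-1.8616 − 0.2199·(-0.0111))/5.2477 = -0.3543.
x_1 = (1.7650 + 3.5301·(-0.3543) + 1.3728·(-0.0111))/5.0990 = 0.0979.

x = (0.0979, -0.3543, -0.0111)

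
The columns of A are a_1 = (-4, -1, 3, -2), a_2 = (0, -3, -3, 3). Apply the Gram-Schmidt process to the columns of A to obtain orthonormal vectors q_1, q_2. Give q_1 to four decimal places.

a_1 = (-4, -1, 3, -2); ‖a_1‖ = 5.4772, so q_1 = (-0.7303, -0.1826, 0.5477, -0.3651).

q_1 = (-0.7303, -0.1826, 0.5477, -0.3651)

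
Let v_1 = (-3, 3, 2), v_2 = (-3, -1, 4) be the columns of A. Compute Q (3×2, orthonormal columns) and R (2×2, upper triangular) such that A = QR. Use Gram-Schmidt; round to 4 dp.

Q = [[-0.6396, -0.2639], [0.6396, -0.7037], [0.4264, 0.6597]], R = [[4.6904, 2.9848], [0.0000, 4.1341]]

q_1 = v_1/‖v_1‖ = (-3, 3, 2)/4.6904 = (-0.6396, 0.6396, 0.4264).
r_{12} = q_1·v_2 = 2.9848.
u_2 = v_2 − 2.9848·q_1 = (-1.0909, -2.9091, 2.7273).
‖u_2‖ = 4.1341, so q_2 = (-0.2639, -0.7037, 0.6597).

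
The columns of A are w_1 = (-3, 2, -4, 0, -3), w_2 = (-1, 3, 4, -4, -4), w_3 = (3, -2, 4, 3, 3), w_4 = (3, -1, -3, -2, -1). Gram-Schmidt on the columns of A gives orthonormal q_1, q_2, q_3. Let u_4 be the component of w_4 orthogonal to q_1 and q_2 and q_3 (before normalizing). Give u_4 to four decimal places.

u_4 = (3.1031, -0.2489, -0.9885, 0.0000, -1.9510)

w_1 = (-3, 2, -4, 0, -3); ‖w_1‖ = 6.1644, so q_1 = (-0.4867, 0.3244, -0.6489, 0.0000, -0.4867).
q_1·w_2 = (-0.4867)·(-1) + 0.3244·3 + (-0.6489)·4 + 0.0000·(-4) + (-0.4867)·(-4) = 0.8111.
u_2 = w_2 − 0.8111·q_1 = (-0.6053, 2.7368, 4.5263, -4.0000, -3.6053).
‖u_2‖ = 7.5725, so q_2 = (-0.0799, 0.3614, 0.5977, -0.5282, -0.4761).
q_1·w_3 = (-0.4867)·3 + 0.3244·(-2) + (-0.6489)·4 + 0.0000·3 + (-0.4867)·3 = -6.1644; q_2·w_3 = (-0.0799)·3 + 0.3614·(-2) + 0.5977·4 + (-0.5282)·3 + (-0.4761)·3 = -1.5847.
u_3 = w_3 + 6.1644·q_1 + 1.5847·q_2 = (-0.1267, 0.5727, 0.9472, 2.1629, -0.7545).
‖u_3‖ = 2.5473, so q_3 = (-0.0497, 0.2248, 0.3719, 0.8491, -0.2962).
q_1·w_4 = (-0.4867)·3 + 0.3244·(-1) + (-0.6489)·(-3) + 0.0000·(-2) + (-0.4867)·(-1) = 0.6489; q_2·w_4 = (-0.0799)·3 + 0.3614·(-1) + 0.5977·(-3) + (-0.5282)·(-2) + (-0.4761)·(-1) = -0.8618; q_3·w_4 = (-0.0497)·3 + 0.2248·(-1) + 0.3719·(-3) + 0.8491·(-2) + (-0.2962)·(-1) = -2.8916.
u_4 = w_4 − 0.6489·q_1 + 0.8618·q_2 + 2.8916·q_3 = (3.1031, -0.2489, -0.9885, 0.0000, -1.9510).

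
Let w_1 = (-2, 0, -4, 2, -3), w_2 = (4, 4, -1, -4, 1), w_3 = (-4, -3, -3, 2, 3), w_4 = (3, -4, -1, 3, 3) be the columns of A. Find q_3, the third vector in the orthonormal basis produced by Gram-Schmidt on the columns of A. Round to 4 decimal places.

q_3 = (-0.2718, -0.1619, -0.5117, -0.1079, 0.7915)

w_1 = (-2, 0, -4, 2, -3); ‖w_1‖ = 5.7446, so q_1 = (-0.3482, 0.0000, -0.6963, 0.3482, -0.5222).
q_1·w_2 = (-0.3482)·4 + 0.0000·4 + (-0.6963)·(-1) + 0.3482·(-4) + (-0.5222)·1 = -2.6112.
u_2 = w_2 + 2.6112·q_1 = (3.0909, 4.0000, -2.8182, -3.0909, -0.3636).
‖u_2‖ = 6.5713, so q_2 = (0.4704, 0.6087, -0.4289, -0.4704, -0.0553).
q_1·w_3 = (-0.3482)·(-4) + 0.0000·(-3) + (-0.6963)·(-3) + 0.3482·2 + (-0.5222)·3 = 2.6112; q_2·w_3 = 0.4704·(-4) + 0.6087·(-3) + (-0.4289)·(-3) + (-0.4704)·2 + (-0.0553)·3 = -3.5277.
u_3 = w_3 − 2.6112·q_1 + 3.5277·q_2 = (-1.4316, -0.8526, -2.6947, -0.5684, 4.1684).
‖u_3‖ = 5.2666, so q_3 = (-0.2718, -0.1619, -0.5117, -0.1079, 0.7915).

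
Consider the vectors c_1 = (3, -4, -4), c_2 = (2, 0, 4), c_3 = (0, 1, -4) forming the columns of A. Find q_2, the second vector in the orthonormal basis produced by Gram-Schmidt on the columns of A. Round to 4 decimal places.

q_2 = (0.6519, -0.2328, 0.7217)

q_1 = c_1/‖c_1‖ = (3, -4, -4)/6.4031 = (0.4685, -0.6247, -0.6247).
r_{12} = q_1·c_2 = -1.5617.
u_2 = c_2 + 1.5617·q_1 = (2.7317, -0.9756, 3.0244).
‖u_2‖ = 4.1906, so q_2 = (0.6519, -0.2328, 0.7217).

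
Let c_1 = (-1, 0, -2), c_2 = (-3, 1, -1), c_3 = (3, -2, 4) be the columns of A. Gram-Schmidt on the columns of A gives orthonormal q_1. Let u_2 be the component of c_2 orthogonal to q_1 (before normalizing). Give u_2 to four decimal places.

c_1 = (-1, 0, -2); ‖c_1‖ = 2.2361, so q_1 = (-0.4472, 0.0000, -0.8944).
q_1·c_2 = (-0.4472)·(-3) + 0.0000·1 + (-0.8944)·(-1) = 2.2361.
u_2 = c_2 − 2.2361·q_1 = (-2.0000, 1.0000, 1.0000).

u_2 = (-2.0000, 1.0000, 1.0000)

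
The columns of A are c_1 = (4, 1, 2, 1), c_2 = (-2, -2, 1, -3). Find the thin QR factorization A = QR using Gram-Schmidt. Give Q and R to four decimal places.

q_1 = c_1/‖c_1‖ = (4, 1, 2, 1)/4.6904 = (0.8528, 0.2132, 0.4264, 0.2132).
r_{12} = q_1·c_2 = -2.3452.
u_2 = c_2 + 2.3452·q_1 = (0.0000, -1.5000, 2.0000, -2.5000).
‖u_2‖ = 3.5355, so q_2 = (0.0000, -0.4243, 0.5657, -0.7071).

Q = [[0.8528, 0.0000], [0.2132, -0.4243], [0.4264, 0.5657], [0.2132, -0.7071]], R = [[4.6904, -2.3452], [0.0000, 3.5355]]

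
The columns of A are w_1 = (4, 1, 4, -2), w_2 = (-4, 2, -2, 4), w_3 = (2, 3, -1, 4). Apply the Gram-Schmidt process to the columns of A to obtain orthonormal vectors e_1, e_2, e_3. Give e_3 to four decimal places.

e_3 = (0.7275, 0.0777, -0.5368, 0.4202)

e_1 = w_1/‖w_1‖ = (4, 1, 4, -2)/6.0828 = (0.6576, 0.1644, 0.6576, -0.3288).
r_{12} = e_1·w_2 = -4.9320.
u_2 = w_2 + 4.9320·e_1 = (-0.7568, 2.8108, 1.2432, 2.3784).
‖u_2‖ = 3.9593, so e_2 = (-0.1911, 0.7099, 0.3140, 0.6007).
r_{13} = e_1·w_3 = -0.1644; r_{23} = e_2·w_3 = 3.8364.
u_3 = w_3 + 0.1644·e_1 − 3.8364·e_2 = (2.8414, 0.3034, -2.0966, 1.6414).
‖u_3‖ = 3.9058, so e_3 = (0.7275, 0.0777, -0.5368, 0.4202).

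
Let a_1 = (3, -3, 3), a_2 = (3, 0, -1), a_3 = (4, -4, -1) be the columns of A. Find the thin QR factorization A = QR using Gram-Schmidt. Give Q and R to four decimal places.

a_1 = (3, -3, 3); ‖a_1‖ = 5.1962, so q_1 = (0.5774, -0.5774, 0.5774).
q_1·a_2 = 0.5774·3 + (-0.5774)·0 + 0.5774·(-1) = 1.1547.
u_2 = a_2 − 1.1547·q_1 = (2.3333, 0.6667, -1.6667).
‖u_2‖ = 2.9439, so q_2 = (0.7926, 0.2265, -0.5661).
q_1·a_3 = 0.5774·4 + (-0.5774)·(-4) + 0.5774·(-1) = 4.0415; q_2·a_3 = 0.7926·4 + 0.2265·(-4) + (-0.5661)·(-1) = 2.8307.
u_3 = a_3 − 4.0415·q_1 − 2.8307·q_2 = (-0.5769, -2.3077, -1.7308).
‖u_3‖ = 2.9417, so q_3 = (-0.1961, -0.7845, -0.5883).

Q = [[0.5774, 0.7926, -0.1961], [-0.5774, 0.2265, -0.7845], [0.5774, -0.5661, -0.5883]], R = [[5.1962, 1.1547, 4.0415], [0.0000, 2.9439, 2.8307], [0.0000, 0.0000, 2.9417]]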